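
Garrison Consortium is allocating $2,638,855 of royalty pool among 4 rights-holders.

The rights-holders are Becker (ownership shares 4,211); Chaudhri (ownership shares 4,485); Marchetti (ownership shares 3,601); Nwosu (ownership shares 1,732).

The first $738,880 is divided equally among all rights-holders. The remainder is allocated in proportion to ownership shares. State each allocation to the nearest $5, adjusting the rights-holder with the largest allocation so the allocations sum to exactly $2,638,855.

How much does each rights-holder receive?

$738,880 shared equally gives $184,720 per rights-holder.
Remainder $1,899,975 by ownership shares (total 14,029): Becker 570,303.99 → $570,305; Chaudhri 607,412.35 → $607,410; Marchetti 487,690.50 → $487,690; Nwosu 234,568.16 → $234,570.
Totals: Becker $184,720 + $570,305 = $755,025; Chaudhri $184,720 + $607,410 = $792,130; Marchetti $184,720 + $487,690 = $672,410; Nwosu $184,720 + $234,570 = $419,290.

Becker: $755,025 | Chaudhri: $792,130 | Marchetti: $672,410 | Nwosu: $419,290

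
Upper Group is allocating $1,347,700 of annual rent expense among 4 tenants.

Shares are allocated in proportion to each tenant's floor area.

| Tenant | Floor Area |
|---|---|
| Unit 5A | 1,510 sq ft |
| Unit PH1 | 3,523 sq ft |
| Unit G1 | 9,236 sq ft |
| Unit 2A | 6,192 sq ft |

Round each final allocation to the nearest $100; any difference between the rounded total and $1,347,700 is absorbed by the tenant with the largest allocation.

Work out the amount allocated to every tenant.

Unit 5A: $99,500; Unit PH1: $232,000; Unit G1: $608,400; Unit 2A: $407,800

Sum of floor area: 20,461.
Raw shares: Unit 5A 1,510/20,461 × $1,347,700 = 99,458.82; Unit PH1 3,523/20,461 × $1,347,700 = 232,048.63; Unit G1 9,236/20,461 × $1,347,700 = 608,345.50; Unit 2A 6,192/20,461 × $1,347,700 = 407,847.05.
After rounding ($100): Unit 5A $99,500; Unit PH1 $232,000; Unit G1 $608,300; Unit 2A $407,800. Sum = $1,347,600.
Difference $1,347,700 − $1,347,600 = +$100 applied to largest allocation (Unit G1): Unit G1 becomes $608,400.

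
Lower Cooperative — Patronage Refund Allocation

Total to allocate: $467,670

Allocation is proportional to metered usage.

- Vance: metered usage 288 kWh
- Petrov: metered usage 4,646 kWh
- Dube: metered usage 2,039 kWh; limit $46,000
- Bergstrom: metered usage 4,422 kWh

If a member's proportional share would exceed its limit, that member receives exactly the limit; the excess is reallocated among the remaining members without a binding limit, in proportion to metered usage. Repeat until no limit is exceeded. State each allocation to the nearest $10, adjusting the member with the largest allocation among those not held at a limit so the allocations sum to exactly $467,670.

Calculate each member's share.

Metered usage total: 11,395.
Pro-rata shares before constraints: Vance 11,820.01; Petrov 190,679.67; Dube 83,684.00; Bergstrom 181,486.33.
Capped: Dube ($46,000); residual $421,670 reallocated over remaining metered usage 9,356.
Remaining shares: Vance 12,980.01 → $12,980; Petrov 209,392.78 → $209,390; Bergstrom 199,297.21 → $199,300.

Vance: $12,980 · Petrov: $209,390 · Dube: $46,000 · Bergstrom: $199,300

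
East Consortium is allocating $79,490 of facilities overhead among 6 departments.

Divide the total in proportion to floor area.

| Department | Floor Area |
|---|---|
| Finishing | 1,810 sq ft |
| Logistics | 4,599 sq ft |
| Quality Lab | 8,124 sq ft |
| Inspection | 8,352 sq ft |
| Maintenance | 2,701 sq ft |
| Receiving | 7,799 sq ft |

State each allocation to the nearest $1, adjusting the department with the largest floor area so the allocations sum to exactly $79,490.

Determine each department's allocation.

Finishing: $4,310; Logistics: $10,950; Quality Lab: $19,343; Inspection: $19,887; Maintenance: $6,431; Receiving: $18,569

Total floor area = 1,810 + 4,599 + 8,124 + 8,352 + 2,701 + 7,799 = 33,385.
Unrounded shares: Finishing 4,309.63; Logistics 10,950.26; Quality Lab 19,343.32; Inspection 19,886.19; Maintenance 6,431.11; Receiving 18,569.49.
Rounded to nearest $1: Finishing $4,310; Logistics $10,950; Quality Lab $19,343; Inspection $19,886; Maintenance $6,431; Receiving $18,569. Sum = $79,489.
Difference $79,490 − $79,489 = +$1 applied to largest floor area (Inspection): Inspection becomes $19,887.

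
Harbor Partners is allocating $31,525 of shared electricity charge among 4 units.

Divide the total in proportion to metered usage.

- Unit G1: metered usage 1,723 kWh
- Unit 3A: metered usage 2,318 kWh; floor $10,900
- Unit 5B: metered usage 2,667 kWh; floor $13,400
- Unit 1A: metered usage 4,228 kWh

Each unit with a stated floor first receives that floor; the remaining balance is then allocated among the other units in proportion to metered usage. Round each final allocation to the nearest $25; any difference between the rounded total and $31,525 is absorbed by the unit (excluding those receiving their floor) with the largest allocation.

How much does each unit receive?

Fund the minimums — Unit 3A $10,900; Unit 5B $13,400. Remaining pool $7,225.
Remaining pool split over remaining metered usage 5,951: Unit G1 2,091.86 → $2,100; Unit 1A 5,133.14 → $5,125.

Unit G1: $2,100 | Unit 3A: $10,900 | Unit 5B: $13,400 | Unit 1A: $5,125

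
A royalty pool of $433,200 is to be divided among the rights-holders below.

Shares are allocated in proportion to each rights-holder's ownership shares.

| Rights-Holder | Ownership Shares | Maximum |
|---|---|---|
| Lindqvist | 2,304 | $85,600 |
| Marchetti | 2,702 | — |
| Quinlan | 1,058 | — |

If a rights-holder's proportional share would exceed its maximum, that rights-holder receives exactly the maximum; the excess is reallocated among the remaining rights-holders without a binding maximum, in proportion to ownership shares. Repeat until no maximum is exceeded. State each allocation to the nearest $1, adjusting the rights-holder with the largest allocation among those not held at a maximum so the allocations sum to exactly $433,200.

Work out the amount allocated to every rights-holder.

Ownership shares total: 6,064.
Proportional shares (ignoring caps): Lindqvist 164,593.14; Marchetti 193,025.46; Quinlan 75,581.40.
Capped: Lindqvist ($85,600); remaining pool $347,600 reallocated over remaining ownership shares 3,760.
Shares after redistribution: Marchetti 249,791.28 → $249,791; Quinlan 97,808.72 → $97,809.

Lindqvist: $85,600 | Marchetti: $249,791 | Quinlan: $97,809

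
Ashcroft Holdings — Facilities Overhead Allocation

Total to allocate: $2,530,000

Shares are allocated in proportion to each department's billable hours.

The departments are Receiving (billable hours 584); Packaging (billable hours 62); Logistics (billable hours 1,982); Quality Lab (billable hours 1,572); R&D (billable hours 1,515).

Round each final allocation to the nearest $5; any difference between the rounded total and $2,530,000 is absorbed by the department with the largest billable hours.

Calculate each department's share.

Combined billable hours = 5,715.
Raw shares: Receiving 584/5,715 × $2,530,000 = 258,533.68; Packaging 62/5,715 × $2,530,000 = 27,447.07; Logistics 1,982/5,715 × $2,530,000 = 877,420.82; Quality Lab 1,572/5,715 × $2,530,000 = 695,916.01; R&D 1,515/5,715 × $2,530,000 = 670,682.41.
Rounded to nearest $5: Receiving $258,535; Packaging $27,445; Logistics $877,420; Quality Lab $695,915; R&D $670,680. Sum = $2,529,995.
Difference $2,530,000 − $2,529,995 = +$5 applied to largest billable hours (Logistics): Logistics becomes $877,425.

Receiving: $258,535 | Packaging: $27,445 | Logistics: $877,425 | Quality Lab: $695,915 | R&D: $670,680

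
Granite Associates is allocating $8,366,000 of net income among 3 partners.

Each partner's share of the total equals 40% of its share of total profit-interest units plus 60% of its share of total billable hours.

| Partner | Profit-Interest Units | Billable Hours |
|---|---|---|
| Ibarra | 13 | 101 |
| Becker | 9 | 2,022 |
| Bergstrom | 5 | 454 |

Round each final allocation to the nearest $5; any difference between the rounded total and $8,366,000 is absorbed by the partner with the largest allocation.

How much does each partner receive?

Totals — profit-interest units 27, billable hours 2,577.
Combined weights (40% profit-interest units + 60% billable hours): Ibarra 0.2161; Becker 0.6041; Bergstrom 0.1798.
Pro-rata amounts: Ibarra 1,807,962.11; Becker 5,054,011.95; Bergstrom 1,504,025.94.
Rounded to nearest $5: Ibarra $1,807,960; Becker $5,054,010; Bergstrom $1,504,025. Sum = $8,365,995.
Difference $8,366,000 − $8,365,995 = +$5 applied to largest allocation (Becker): Becker becomes $5,054,015.

Ibarra: $1,807,960 | Becker: $5,054,015 | Bergstrom: $1,504,025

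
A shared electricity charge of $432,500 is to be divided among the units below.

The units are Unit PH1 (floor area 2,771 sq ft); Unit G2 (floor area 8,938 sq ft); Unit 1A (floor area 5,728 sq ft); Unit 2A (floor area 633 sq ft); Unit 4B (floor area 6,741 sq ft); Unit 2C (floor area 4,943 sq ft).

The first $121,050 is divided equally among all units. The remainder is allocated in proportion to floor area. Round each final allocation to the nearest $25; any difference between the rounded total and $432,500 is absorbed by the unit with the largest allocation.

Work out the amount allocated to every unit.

Unit PH1: $49,175 · Unit G2: $113,750 · Unit 1A: $80,125 · Unit 2A: $26,800 · Unit 4B: $90,725 · Unit 2C: $71,925

Equal tier: $121,050 ÷ 6 = $20,175 apiece.
Remainder $311,450 by floor area (total 29,754): Unit PH1 29,005.44 → $29,000; Unit G2 93,558.52 → $93,550; Unit 1A 59,957.84 → $59,950; Unit 2A 6,625.93 → $6,625; Unit 4B 70,561.42 → $70,550; Unit 2C 51,740.85 → $51,750.
Rounding difference +$25 on remainder applied to Unit G2.
Totals: Unit PH1 $20,175 + $29,000 = $49,175; Unit G2 $20,175 + $93,575 = $113,750; Unit 1A $20,175 + $59,950 = $80,125; Unit 2A $20,175 + $6,625 = $26,800; Unit 4B $20,175 + $70,550 = $90,725; Unit 2C $20,175 + $51,750 = $71,925.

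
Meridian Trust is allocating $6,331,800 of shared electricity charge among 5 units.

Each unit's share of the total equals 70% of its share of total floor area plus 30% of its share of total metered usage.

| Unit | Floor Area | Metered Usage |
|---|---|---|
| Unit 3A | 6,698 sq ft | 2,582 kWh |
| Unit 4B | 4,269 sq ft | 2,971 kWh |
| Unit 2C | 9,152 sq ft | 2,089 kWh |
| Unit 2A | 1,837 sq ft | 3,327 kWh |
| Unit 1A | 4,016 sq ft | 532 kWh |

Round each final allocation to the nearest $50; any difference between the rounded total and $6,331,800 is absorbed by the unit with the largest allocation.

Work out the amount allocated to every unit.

Totals — floor area 25,972, metered usage 11,501.
Combined weights (70% floor area + 30% metered usage): Unit 3A 0.2479; Unit 4B 0.1926; Unit 2C 0.3012; Unit 2A 0.1363; Unit 1A 0.1221.
Raw shares: Unit 3A 1,569,500.28; Unit 4B 1,219,226.93; Unit 2C 1,906,863.07; Unit 2A 862,991.22; Unit 1A 773,218.50.
Rounded to nearest $50: Unit 3A $1,569,500; Unit 4B $1,219,250; Unit 2C $1,906,850; Unit 2A $863,000; Unit 1A $773,200. Sum = $6,331,800.
Sum already equals the total — no adjustment.

Unit 3A: $1,569,500 | Unit 4B: $1,219,250 | Unit 2C: $1,906,850 | Unit 2A: $863,000 | Unit 1A: $773,200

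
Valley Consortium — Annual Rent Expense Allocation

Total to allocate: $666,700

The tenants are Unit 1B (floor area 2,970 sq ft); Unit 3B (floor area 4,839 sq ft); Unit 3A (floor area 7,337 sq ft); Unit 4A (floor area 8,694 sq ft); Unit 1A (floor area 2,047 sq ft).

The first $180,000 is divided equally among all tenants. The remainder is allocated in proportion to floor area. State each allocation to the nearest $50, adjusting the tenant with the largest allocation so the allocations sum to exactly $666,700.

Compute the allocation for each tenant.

Unit 1B: $91,850; Unit 3B: $127,000; Unit 3A: $173,950; Unit 4A: $199,400; Unit 1A: $74,500

Equal tier: $180,000 ÷ 5 = $36,000 apiece.
Remainder $486,700 by floor area (total 25,887): Unit 1B 55,838.80 → $55,850; Unit 3B 90,977.76 → $91,000; Unit 3A 137,942.52 → $137,950; Unit 4A 163,455.39 → $163,450; Unit 1A 38,485.53 → $38,500.
Rounding difference −$50 on remainder applied to Unit 4A.
Totals: Unit 1B $36,000 + $55,850 = $91,850; Unit 3B $36,000 + $91,000 = $127,000; Unit 3A $36,000 + $137,950 = $173,950; Unit 4A $36,000 + $163,400 = $199,400; Unit 1A $36,000 + $38,500 = $74,500.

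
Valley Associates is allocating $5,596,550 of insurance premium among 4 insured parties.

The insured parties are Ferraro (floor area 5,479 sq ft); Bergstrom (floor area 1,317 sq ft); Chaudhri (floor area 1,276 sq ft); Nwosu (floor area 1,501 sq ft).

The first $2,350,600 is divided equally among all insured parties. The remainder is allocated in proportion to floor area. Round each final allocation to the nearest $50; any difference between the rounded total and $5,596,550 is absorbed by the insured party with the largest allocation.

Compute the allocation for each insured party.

Ferraro: $2,445,450 | Bergstrom: $1,034,200 | Chaudhri: $1,020,300 | Nwosu: $1,096,600

Equal tier: $2,350,600 ÷ 4 = $587,650 apiece.
Remainder $3,245,950 by floor area (total 9,573): Ferraro 1,857,783.35 → $1,857,800; Bergstrom 446,559.71 → $446,550; Chaudhri 432,657.70 → $432,650; Nwosu 508,949.23 → $508,950.
Totals: Ferraro $587,650 + $1,857,800 = $2,445,450; Bergstrom $587,650 + $446,550 = $1,034,200; Chaudhri $587,650 + $432,650 = $1,020,300; Nwosu $587,650 + $508,950 = $1,096,600.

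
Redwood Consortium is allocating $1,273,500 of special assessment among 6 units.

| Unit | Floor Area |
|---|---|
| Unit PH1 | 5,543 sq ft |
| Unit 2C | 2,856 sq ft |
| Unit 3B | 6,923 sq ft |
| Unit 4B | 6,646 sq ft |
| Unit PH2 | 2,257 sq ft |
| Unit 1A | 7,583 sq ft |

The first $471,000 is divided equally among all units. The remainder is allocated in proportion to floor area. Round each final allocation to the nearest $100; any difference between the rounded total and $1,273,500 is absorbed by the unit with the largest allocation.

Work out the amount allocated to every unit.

Unit PH1: $218,300 · Unit 2C: $150,600 · Unit 3B: $253,200 · Unit 4B: $246,200 · Unit PH2: $135,400 · Unit 1A: $269,800

First tranche $471,000 split equally: $78,500 each.
Remainder $802,500 by floor area (total 31,808): Unit PH1 139,847.13 → $139,800; Unit 2C 72,055.46 → $72,100; Unit 3B 174,663.84 → $174,700; Unit 4B 167,675.27 → $167,700; Unit PH2 56,942.99 → $56,900; Unit 1A 191,315.31 → $191,300.
Totals: Unit PH1 $78,500 + $139,800 = $218,300; Unit 2C $78,500 + $72,100 = $150,600; Unit 3B $78,500 + $174,700 = $253,200; Unit 4B $78,500 + $167,700 = $246,200; Unit PH2 $78,500 + $56,900 = $135,400; Unit 1A $78,500 + $191,300 = $269,800.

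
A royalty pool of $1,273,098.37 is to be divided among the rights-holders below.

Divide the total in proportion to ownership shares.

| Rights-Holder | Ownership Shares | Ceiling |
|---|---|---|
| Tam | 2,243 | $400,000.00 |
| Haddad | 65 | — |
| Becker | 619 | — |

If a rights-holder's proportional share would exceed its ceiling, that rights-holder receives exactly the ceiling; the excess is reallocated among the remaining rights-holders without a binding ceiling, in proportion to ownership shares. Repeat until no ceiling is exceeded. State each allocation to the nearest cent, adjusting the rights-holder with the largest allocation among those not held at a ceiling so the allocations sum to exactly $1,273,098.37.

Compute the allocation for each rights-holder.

Tam: $400,000.00 · Haddad: $82,969.87 · Becker: $790,128.50

Ownership shares total: 2,927.
Pro-rata shares before constraints: Tam 975,592.6354; Haddad 28,271.7438; Becker 269,233.9908.
Capped: Tam ($400,000.00); residual $873,098.37 reallocated over remaining ownership shares 684.
Redistributed shares: Haddad 82,969.8743 → $82,969.87; Becker 790,128.4957 → $790,128.50.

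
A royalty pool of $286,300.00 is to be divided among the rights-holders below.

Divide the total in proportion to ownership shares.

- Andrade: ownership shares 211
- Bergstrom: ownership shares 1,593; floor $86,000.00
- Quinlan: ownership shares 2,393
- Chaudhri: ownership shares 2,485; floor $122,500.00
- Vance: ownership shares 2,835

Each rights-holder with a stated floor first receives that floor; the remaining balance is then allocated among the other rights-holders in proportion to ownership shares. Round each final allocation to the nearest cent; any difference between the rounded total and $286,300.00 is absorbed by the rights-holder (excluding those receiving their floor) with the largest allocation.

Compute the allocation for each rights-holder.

Andrade: $3,018.17 · Bergstrom: $86,000.00 · Quinlan: $34,229.71 · Chaudhri: $122,500.00 · Vance: $40,552.12

Guaranteed amounts: Bergstrom $86,000.00; Chaudhri $122,500.00. Residual $77,800.00.
Residual split over remaining ownership shares 5,439: Andrade 3,018.1651 → $3,018.17; Quinlan 34,229.7113 → $34,229.71; Vance 40,552.1236 → $40,552.12.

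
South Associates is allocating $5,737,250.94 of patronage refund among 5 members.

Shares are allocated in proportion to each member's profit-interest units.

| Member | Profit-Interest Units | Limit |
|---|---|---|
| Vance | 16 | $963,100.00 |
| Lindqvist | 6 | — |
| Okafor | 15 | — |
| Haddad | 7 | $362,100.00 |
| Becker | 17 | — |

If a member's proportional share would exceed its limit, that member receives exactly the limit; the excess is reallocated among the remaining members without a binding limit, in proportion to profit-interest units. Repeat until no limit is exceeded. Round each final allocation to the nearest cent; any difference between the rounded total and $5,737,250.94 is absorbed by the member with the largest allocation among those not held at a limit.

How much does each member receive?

Vance: $963,100.00; Lindqvist: $696,639.62; Okafor: $1,741,599.06; Haddad: $362,100.00; Becker: $1,973,812.26

Sum of profit-interest units: 61.
Unconstrained shares: Vance 1,504,852.7056; Lindqvist 564,319.7646; Okafor 1,410,799.4115; Haddad 658,373.0587; Becker 1,598,905.9997.
Held at cap: Vance ($963,100.00), Haddad ($362,100.00); balance $4,412,050.94 reallocated over remaining profit-interest units 38.
Remaining shares: Lindqvist 696,639.6221 → $696,639.62; Okafor 1,741,599.0553 → $1,741,599.06; Becker 1,973,812.2626 → $1,973,812.26.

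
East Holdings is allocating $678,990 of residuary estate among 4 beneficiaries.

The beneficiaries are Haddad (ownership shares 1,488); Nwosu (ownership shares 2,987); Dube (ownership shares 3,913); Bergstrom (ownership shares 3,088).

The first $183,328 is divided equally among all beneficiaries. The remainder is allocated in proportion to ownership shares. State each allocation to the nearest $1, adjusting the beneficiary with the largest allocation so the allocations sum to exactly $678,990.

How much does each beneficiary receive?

Haddad: $110,100 · Nwosu: $174,844 · Dube: $214,840 · Bergstrom: $179,206

Equal tier: $183,328 ÷ 4 = $45,832 apiece.
Remainder $495,662 by ownership shares (total 11,476): Haddad 64,268.48 → $64,268; Nwosu 129,012.06 → $129,012; Dube 169,007.09 → $169,007; Bergstrom 133,374.37 → $133,374.
Rounding difference +$1 on remainder applied to Dube.
Totals: Haddad $45,832 + $64,268 = $110,100; Nwosu $45,832 + $129,012 = $174,844; Dube $45,832 + $169,008 = $214,840; Bergstrom $45,832 + $133,374 = $179,206.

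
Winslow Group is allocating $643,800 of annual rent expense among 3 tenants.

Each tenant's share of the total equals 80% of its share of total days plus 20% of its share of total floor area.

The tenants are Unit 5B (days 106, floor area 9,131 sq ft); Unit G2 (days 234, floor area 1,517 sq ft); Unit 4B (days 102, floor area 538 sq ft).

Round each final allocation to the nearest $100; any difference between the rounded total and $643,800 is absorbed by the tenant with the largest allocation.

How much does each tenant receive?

Days total 442; floor area total 11,186.
Composite weights (80% days + 20% floor area): Unit 5B 0.3551; Unit G2 0.4507; Unit 4B 0.1942.
Pro-rata amounts: Unit 5B 228,621.65; Unit G2 290,130.14; Unit 4B 125,048.20.
After rounding ($100): Unit 5B $228,600; Unit G2 $290,100; Unit 4B $125,000. Sum = $643,700.
Difference $643,800 − $643,700 = +$100 applied to largest allocation (Unit G2): Unit G2 becomes $290,200.

Unit 5B: $228,600; Unit G2: $290,200; Unit 4B: $125,000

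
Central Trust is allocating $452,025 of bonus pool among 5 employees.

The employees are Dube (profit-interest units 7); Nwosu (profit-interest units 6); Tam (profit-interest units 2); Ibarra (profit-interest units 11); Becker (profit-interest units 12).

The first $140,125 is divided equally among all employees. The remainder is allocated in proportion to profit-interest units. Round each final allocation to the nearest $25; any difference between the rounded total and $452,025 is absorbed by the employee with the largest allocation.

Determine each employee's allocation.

Dube: $85,475 | Nwosu: $77,275 | Tam: $44,450 | Ibarra: $118,300 | Becker: $126,525

Equal tier: $140,125 ÷ 5 = $28,025 apiece.
Remainder $311,900 by profit-interest units (total 38): Dube 57,455.26 → $57,450; Nwosu 49,247.37 → $49,250; Tam 16,415.79 → $16,425; Ibarra 90,286.84 → $90,275; Becker 98,494.74 → $98,500.
Totals: Dube $28,025 + $57,450 = $85,475; Nwosu $28,025 + $49,250 = $77,275; Tam $28,025 + $16,425 = $44,450; Ibarra $28,025 + $90,275 = $118,300; Becker $28,025 + $98,500 = $126,525.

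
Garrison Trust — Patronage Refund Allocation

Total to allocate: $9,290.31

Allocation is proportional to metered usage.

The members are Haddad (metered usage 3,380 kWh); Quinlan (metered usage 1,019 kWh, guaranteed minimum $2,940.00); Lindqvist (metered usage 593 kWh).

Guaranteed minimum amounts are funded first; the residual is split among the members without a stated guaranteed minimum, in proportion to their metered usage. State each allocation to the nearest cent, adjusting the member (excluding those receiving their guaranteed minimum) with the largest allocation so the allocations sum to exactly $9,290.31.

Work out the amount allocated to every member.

Haddad: $5,402.48 | Quinlan: $2,940.00 | Lindqvist: $947.83

Guaranteed amounts: Quinlan $2,940.00. Residual $6,350.31.
Residual split over remaining metered usage 3,973: Haddad 5,402.4787 → $5,402.48; Lindqvist 947.8313 → $947.83.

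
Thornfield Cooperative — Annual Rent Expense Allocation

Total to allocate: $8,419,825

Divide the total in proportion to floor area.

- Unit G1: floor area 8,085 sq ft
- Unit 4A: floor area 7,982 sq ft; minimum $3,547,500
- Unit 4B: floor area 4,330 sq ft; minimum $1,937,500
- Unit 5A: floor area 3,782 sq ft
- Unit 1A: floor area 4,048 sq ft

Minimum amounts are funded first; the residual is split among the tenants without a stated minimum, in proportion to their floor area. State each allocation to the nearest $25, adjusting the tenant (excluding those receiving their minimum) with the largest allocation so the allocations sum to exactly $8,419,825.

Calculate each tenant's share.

Fund the minimums — Unit 4A $3,547,500; Unit 4B $1,937,500. Residual $2,934,825.
Residual split over remaining floor area 15,915: Unit G1 1,490,924.29 → $1,490,925; Unit 5A 697,424.33 → $697,425; Unit 1A 746,476.38 → $746,475.

Unit G1: $1,490,925 · Unit 4A: $3,547,500 · Unit 4B: $1,937,500 · Unit 5A: $697,425 · Unit 1A: $746,475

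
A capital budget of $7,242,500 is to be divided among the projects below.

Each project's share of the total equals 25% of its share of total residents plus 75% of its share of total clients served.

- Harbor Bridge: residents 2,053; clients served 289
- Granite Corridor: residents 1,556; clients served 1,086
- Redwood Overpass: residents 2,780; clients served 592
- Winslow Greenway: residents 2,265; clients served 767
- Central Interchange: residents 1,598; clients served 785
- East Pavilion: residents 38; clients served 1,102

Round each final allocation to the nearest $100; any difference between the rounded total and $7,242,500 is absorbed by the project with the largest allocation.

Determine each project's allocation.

Totals — residents 10,290, clients served 4,621.
Composite weights (25% residents + 75% clients served): Harbor Bridge 0.0968; Granite Corridor 0.2141; Redwood Overpass 0.1636; Winslow Greenway 0.1795; Central Interchange 0.1662; East Pavilion 0.1798.
Proportional shares: Harbor Bridge 700,957.79; Granite Corridor 1,550,360.28; Redwood Overpass 1,185,049.73; Winslow Greenway 1,300,138.81; Central Interchange 1,203,932.28; East Pavilion 1,302,061.12.
Rounded to nearest $100: Harbor Bridge $701,000; Granite Corridor $1,550,400; Redwood Overpass $1,185,000; Winslow Greenway $1,300,100; Central Interchange $1,203,900; East Pavilion $1,302,100. Sum = $7,242,500.
No rounding difference to absorb.

Harbor Bridge: $701,000; Granite Corridor: $1,550,400; Redwood Overpass: $1,185,000; Winslow Greenway: $1,300,100; Central Interchange: $1,203,900; East Pavilion: $1,302,100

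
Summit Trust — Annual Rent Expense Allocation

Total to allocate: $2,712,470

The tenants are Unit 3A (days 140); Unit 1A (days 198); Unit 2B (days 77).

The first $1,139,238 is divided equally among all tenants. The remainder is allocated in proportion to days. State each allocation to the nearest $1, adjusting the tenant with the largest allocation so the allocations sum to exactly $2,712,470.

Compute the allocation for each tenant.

Equal tier: $1,139,238 ÷ 3 = $379,746 apiece.
Remainder $1,573,232 by days (total 415): Unit 3A 530,728.87 → $530,729; Unit 1A 750,602.26 → $750,602; Unit 2B 291,900.88 → $291,901.
Totals: Unit 3A $379,746 + $530,729 = $910,475; Unit 1A $379,746 + $750,602 = $1,130,348; Unit 2B $379,746 + $291,901 = $671,647.

Unit 3A: $910,475 | Unit 1A: $1,130,348 | Unit 2B: $671,647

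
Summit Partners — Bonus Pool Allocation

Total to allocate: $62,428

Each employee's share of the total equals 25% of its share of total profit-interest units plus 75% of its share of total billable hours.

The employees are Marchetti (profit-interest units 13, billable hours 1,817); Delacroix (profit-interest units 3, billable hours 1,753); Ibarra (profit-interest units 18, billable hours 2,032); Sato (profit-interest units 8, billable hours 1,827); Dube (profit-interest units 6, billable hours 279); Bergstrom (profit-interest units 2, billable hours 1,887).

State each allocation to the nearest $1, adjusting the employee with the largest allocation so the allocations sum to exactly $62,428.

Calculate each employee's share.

Profit-interest units total 50; billable hours total 9,595.
Combined weights (25% profit-interest units + 75% billable hours): Marchetti 0.2070; Delacroix 0.1520; Ibarra 0.2488; Sato 0.1828; Dube 0.0518; Bergstrom 0.1575.
Proportional shares: Marchetti 12,924.29; Delacroix 9,490.58; Ibarra 15,534.13; Sato 11,412.38; Dube 3,234.28; Bergstrom 9,832.33.
At nearest $1: Marchetti $12,924; Delacroix $9,491; Ibarra $15,534; Sato $11,412; Dube $3,234; Bergstrom $9,832. Sum = $62,427.
Difference $62,428 − $62,427 = +$1 applied to largest allocation (Ibarra): Ibarra becomes $15,535.

Marchetti: $12,924 · Delacroix: $9,491 · Ibarra: $15,535 · Sato: $11,412 · Dube: $3,234 · Bergstrom: $9,832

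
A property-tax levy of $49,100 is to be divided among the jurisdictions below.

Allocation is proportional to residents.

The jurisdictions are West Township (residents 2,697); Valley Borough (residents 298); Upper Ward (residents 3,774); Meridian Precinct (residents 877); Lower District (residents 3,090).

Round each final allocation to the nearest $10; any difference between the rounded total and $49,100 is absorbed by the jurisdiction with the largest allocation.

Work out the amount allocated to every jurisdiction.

Combined residents = 10,736.
Raw shares: West Township 2,697/10,736 × $49,100 = 12,334.45; Valley Borough 298/10,736 × $49,100 = 1,362.87; Upper Ward 3,774/10,736 × $49,100 = 17,260.00; Meridian Precinct 877/10,736 × $49,100 = 4,010.87; Lower District 3,090/10,736 × $49,100 = 14,131.80.
After rounding ($10): West Township $12,330; Valley Borough $1,360; Upper Ward $17,260; Meridian Precinct $4,010; Lower District $14,130. Sum = $49,090.
Difference $49,100 − $49,090 = +$10 applied to largest allocation (Upper Ward): Upper Ward becomes $17,270.

West Township: $12,330; Valley Borough: $1,360; Upper Ward: $17,270; Meridian Precinct: $4,010; Lower District: $14,130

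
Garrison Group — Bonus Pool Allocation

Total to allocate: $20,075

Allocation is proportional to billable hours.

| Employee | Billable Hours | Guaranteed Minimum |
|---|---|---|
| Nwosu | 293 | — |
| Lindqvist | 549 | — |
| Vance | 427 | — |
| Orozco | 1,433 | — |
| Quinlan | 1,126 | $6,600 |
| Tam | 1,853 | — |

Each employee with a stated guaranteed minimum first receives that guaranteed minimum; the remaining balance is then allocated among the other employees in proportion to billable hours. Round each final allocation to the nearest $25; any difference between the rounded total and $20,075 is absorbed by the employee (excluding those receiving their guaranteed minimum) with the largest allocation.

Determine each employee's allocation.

Nwosu: $875 | Lindqvist: $1,625 | Vance: $1,275 | Orozco: $4,250 | Quinlan: $6,600 | Tam: $5,450

Fund the minimums — Quinlan $6,600. Balance $13,475.
Balance split over remaining billable hours 4,555: Nwosu 866.78 → $875; Lindqvist 1,624.10 → $1,625; Vance 1,263.19 → $1,275; Orozco 4,239.23 → $4,250; Tam 5,481.71 → $5,475.
Rounding difference −$25 applied to Tam → $5,450.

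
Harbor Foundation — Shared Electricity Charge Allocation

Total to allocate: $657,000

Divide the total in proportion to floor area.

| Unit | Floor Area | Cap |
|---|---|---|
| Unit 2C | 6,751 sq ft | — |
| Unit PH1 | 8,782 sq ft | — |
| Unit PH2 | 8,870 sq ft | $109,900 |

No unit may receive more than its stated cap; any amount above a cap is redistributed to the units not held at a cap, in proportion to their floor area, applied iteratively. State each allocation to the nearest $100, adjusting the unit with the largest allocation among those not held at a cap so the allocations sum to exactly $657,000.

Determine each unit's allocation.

Sum of floor area: 24,403.
Pro-rata shares before constraints: Unit 2C 181,756.63; Unit PH1 236,437.08; Unit PH2 238,806.29.
Held at cap: Unit PH2 ($109,900); remaining pool $547,100 reallocated over remaining floor area 15,533.
Redistributed shares: Unit 2C 237,782.28 → $237,800; Unit PH1 309,317.72 → $309,300.

Unit 2C: $237,800 · Unit PH1: $309,300 · Unit PH2: $109,900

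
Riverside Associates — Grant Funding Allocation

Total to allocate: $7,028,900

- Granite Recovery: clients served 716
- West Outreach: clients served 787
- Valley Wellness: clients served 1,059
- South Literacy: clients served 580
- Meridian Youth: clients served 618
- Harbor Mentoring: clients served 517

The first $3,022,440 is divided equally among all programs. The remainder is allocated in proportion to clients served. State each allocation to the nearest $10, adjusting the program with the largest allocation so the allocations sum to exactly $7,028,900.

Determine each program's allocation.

Granite Recovery: $1,174,450 | West Outreach: $1,240,960 | Valley Wellness: $1,495,750 | South Literacy: $1,047,050 | Meridian Youth: $1,082,650 | Harbor Mentoring: $988,040

Equal tier: $3,022,440 ÷ 6 = $503,740 apiece.
Remainder $4,006,460 by clients served (total 4,277): Granite Recovery 670,709.69 → $670,710; West Outreach 737,218.62 → $737,220; Valley Wellness 992,013.36 → $992,010; South Literacy 543,312.32 → $543,310; Meridian Youth 578,908.65 → $578,910; Harbor Mentoring 484,297.36 → $484,300.
Totals: Granite Recovery $503,740 + $670,710 = $1,174,450; West Outreach $503,740 + $737,220 = $1,240,960; Valley Wellness $503,740 + $992,010 = $1,495,750; South Literacy $503,740 + $543,310 = $1,047,050; Meridian Youth $503,740 + $578,910 = $1,082,650; Harbor Mentoring $503,740 + $484,300 = $988,040.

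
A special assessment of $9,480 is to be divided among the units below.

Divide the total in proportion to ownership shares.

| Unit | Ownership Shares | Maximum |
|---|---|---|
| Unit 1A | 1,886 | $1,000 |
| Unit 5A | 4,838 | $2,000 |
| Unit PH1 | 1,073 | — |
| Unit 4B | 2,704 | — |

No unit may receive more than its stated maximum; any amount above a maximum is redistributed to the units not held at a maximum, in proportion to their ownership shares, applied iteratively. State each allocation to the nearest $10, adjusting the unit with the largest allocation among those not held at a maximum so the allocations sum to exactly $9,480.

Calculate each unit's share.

Unit 1A: $1,000 · Unit 5A: $2,000 · Unit PH1: $1,840 · Unit 4B: $4,640

Total ownership shares = 10,501.
Proportional shares (ignoring caps): Unit 1A 1,702.63; Unit 5A 4,367.61; Unit PH1 968.67; Unit 4B 2,441.09.
Held at cap: Unit 1A ($1,000), Unit 5A ($2,000); remaining pool $6,480 reallocated over remaining ownership shares 3,777.
Remaining shares: Unit PH1 1,840.89 → $1,840; Unit 4B 4,639.11 → $4,640.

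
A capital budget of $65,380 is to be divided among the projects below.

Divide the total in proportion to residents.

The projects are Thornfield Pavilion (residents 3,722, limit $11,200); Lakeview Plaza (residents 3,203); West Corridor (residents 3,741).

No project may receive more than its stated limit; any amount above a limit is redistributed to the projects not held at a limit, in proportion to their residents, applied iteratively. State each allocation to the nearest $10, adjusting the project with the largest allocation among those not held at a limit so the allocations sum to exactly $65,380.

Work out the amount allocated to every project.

Sum of residents: 10,666.
Pro-rata shares before constraints: Thornfield Pavilion 22,814.96; Lakeview Plaza 19,633.62; West Corridor 22,931.43.
Cap binds for Thornfield Pavilion ($11,200); residual $54,180 reallocated over remaining residents 6,944.
Remaining shares: Lakeview Plaza 24,991.15 → $24,990; West Corridor 29,188.85 → $29,190.

Thornfield Pavilion: $11,200 · Lakeview Plaza: $24,990 · West Corridor: $29,190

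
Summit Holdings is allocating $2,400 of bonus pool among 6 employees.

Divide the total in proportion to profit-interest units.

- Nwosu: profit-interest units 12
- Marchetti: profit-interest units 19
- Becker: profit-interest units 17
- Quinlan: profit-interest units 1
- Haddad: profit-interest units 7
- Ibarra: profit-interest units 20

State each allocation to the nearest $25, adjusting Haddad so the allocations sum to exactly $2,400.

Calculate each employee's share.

Nwosu: $375 · Marchetti: $600 · Becker: $525 · Quinlan: $25 · Haddad: $250 · Ibarra: $625

Total profit-interest units = 76.
Proportional shares: Nwosu 12/76 × $2,400 = 378.95; Marchetti 19/76 × $2,400 = 600.00; Becker 17/76 × $2,400 = 536.84; Quinlan 1/76 × $2,400 = 31.58; Haddad 7/76 × $2,400 = 221.05; Ibarra 20/76 × $2,400 = 631.58.
After rounding ($25): Nwosu $375; Marchetti $600; Becker $525; Quinlan $25; Haddad $225; Ibarra $625. Sum = $2,375.
Difference $2,400 − $2,375 = +$25 applied to Haddad: Haddad becomes $250.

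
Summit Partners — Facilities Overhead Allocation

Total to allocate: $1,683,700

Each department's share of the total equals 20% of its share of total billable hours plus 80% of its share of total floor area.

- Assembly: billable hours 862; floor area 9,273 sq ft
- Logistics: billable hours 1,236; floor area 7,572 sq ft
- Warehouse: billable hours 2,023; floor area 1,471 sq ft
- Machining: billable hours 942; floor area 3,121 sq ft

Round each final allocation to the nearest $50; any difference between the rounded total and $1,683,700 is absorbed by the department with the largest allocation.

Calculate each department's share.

Billable hours total 5,063; floor area total 21,437.
Blended shares (20% billable hours + 80% floor area): Assembly 0.3801; Logistics 0.3314; Warehouse 0.1348; Machining 0.1537.
Proportional shares: Assembly 639,985.89; Logistics 557,980.98; Warehouse 226,977.64; Machining 258,755.50.
Rounded to nearest $50: Assembly $640,000; Logistics $558,000; Warehouse $227,000; Machining $258,750. Sum = $1,683,750.
Difference $1,683,700 − $1,683,750 = −$50 applied to largest allocation (Assembly): Assembly becomes $639,950.

Assembly: $639,950 · Logistics: $558,000 · Warehouse: $227,000 · Machining: $258,750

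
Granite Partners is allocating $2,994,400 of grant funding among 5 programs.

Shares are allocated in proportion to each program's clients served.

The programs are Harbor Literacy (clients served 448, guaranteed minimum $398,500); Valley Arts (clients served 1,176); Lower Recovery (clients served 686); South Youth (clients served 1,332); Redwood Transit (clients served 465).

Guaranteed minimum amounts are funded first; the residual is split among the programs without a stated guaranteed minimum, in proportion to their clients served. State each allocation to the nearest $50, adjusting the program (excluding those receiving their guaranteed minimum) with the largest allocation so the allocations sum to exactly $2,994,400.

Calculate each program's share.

Harbor Literacy: $398,500 · Valley Arts: $834,300 · Lower Recovery: $486,700 · South Youth: $945,000 · Redwood Transit: $329,900

Fund the minimums — Harbor Literacy $398,500. Balance $2,595,900.
Balance split over remaining clients served 3,659: Valley Arts 834,320.42 → $834,300; Lower Recovery 486,686.91 → $486,700; South Youth 944,995.57 → $945,000; Redwood Transit 329,897.10 → $329,900.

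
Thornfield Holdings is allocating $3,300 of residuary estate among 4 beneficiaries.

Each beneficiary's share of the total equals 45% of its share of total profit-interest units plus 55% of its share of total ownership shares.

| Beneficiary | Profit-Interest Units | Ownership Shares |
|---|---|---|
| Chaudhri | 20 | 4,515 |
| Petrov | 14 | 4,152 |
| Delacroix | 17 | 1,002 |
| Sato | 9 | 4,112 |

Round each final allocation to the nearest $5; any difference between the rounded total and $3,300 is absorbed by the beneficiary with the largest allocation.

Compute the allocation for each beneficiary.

Totals — profit-interest units 60, ownership shares 13,781.
Combined weights (45% profit-interest units + 55% ownership shares): Chaudhri 0.3302; Petrov 0.2707; Delacroix 0.1675; Sato 0.2316.
Unrounded shares: Chaudhri 1,089.64; Petrov 893.33; Delacroix 552.72; Sato 764.31.
At nearest $5: Chaudhri $1,090; Petrov $895; Delacroix $555; Sato $765. Sum = $3,305.
Difference $3,300 − $3,305 = −$5 applied to largest allocation (Chaudhri): Chaudhri becomes $1,085.

Chaudhri: $1,085 · Petrov: $895 · Delacroix: $555 · Sato: $765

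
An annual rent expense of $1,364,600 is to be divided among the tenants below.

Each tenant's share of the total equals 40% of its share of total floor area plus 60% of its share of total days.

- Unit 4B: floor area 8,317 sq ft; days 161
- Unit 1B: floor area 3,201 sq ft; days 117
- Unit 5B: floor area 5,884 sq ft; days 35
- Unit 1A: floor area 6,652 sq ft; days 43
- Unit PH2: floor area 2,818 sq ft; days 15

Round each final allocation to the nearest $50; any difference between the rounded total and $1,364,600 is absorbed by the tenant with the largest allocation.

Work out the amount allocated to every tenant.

Unit 4B: $524,250; Unit 1B: $323,250; Unit 5B: $196,750; Unit 1A: $230,000; Unit PH2: $90,350

Totals — floor area 26,872, days 371.
Combined weights (40% floor area + 60% days): Unit 4B 0.3842; Unit 1B 0.2369; Unit 5B 0.1442; Unit 1A 0.1686; Unit PH2 0.0662.
Unrounded shares: Unit 4B 524,250.78; Unit 1B 323,227.94; Unit 5B 196,760.81; Unit 1A 230,016.08; Unit PH2 90,344.39.
Rounded to nearest $50: Unit 4B $524,250; Unit 1B $323,250; Unit 5B $196,750; Unit 1A $230,000; Unit PH2 $90,350. Sum = $1,364,600.
Rounded total matches; no reconciliation needed.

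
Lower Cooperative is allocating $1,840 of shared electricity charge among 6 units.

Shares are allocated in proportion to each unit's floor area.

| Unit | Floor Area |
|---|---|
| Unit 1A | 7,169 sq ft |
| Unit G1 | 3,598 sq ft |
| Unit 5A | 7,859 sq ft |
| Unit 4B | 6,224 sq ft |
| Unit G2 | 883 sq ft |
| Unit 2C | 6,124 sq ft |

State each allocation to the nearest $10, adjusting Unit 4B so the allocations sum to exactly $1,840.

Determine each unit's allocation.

Floor area total: 31,857.
Proportional shares: Unit 1A 7,169/31,857 × $1,840 = 414.07; Unit G1 3,598/31,857 × $1,840 = 207.81; Unit 5A 7,859/31,857 × $1,840 = 453.92; Unit 4B 6,224/31,857 × $1,840 = 359.49; Unit G2 883/31,857 × $1,840 = 51.00; Unit 2C 6,124/31,857 × $1,840 = 353.71.
After rounding ($10): Unit 1A $410; Unit G1 $210; Unit 5A $450; Unit 4B $360; Unit G2 $50; Unit 2C $350. Sum = $1,830.
Difference $1,840 − $1,830 = +$10 applied to Unit 4B: Unit 4B becomes $370.

Unit 1A: $410; Unit G1: $210; Unit 5A: $450; Unit 4B: $370; Unit G2: $50; Unit 2C: $350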